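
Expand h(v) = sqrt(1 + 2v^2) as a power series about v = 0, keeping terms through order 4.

-v^4/2 + v^2 + 1

Differentiate repeatedly and evaluate at the center.
h(0) = 1
h′(0) = 0
h′′(0) = 2
h′′′(0) = 0
h^(4)(0) = -12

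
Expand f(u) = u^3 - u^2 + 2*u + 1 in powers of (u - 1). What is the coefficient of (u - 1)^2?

2

[(u - 1)^0] = 3;  [(u - 1)^1] = 3;  [(u - 1)^2] = 2.
So c_2 = f′′(1)/2! = 2.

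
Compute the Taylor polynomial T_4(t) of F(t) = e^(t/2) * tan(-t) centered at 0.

-3*t^4/16 - 11*t^3/24 - t^2/2 - t

Expand each factor separately, then convolve coefficients.
F(0) = 0
F′(0) = -1
F′′(0) = -1
F′′′(0) = -11/4
F^(4)(0) = -9/2
Dividing each by k! gives the coefficients c_0, ..., c_4.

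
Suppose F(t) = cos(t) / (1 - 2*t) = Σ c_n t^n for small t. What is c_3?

Use 1/(1 - r) = Σ r^k on the denominator, then take the Cauchy product.
F(0) = 1
F′(0) = 2
F′′(0) = 7
F′′′(0) = 42
So c_3 = F′′′(0)/3! = 7.

7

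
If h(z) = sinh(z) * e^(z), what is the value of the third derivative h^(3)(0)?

4

Multiply the two series term by term and collect like powers.
The coefficient of z^3 in the expansion is 2/3, so h′′′(0) = 3! * (2/3) = 4.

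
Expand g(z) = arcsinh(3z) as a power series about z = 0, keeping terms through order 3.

-9*z^3/2 + 3*z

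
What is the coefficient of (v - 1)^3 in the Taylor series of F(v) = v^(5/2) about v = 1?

Compute the successive derivatives at the expansion point and divide by k!.
[(v - 1)^0] = 1;  [(v - 1)^1] = 5/2;  [(v - 1)^2] = 15/8;  [(v - 1)^3] = 5/16.
So c_3 = F′′′(1)/3! = 5/16.

5/16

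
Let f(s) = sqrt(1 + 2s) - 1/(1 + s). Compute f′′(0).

-3

Add the two expansions coefficient-wise.
From the series, [s^2] f = -3/2; multiply by 2! = 2 to get -3.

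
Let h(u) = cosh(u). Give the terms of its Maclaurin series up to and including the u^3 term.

u^2/2 + 1

Apply the Taylor formula c_k = f^(k)(a)/k!.
[u^0] = 1;  [u^1] = 0;  [u^2] = 1/2;  [u^3] = 0.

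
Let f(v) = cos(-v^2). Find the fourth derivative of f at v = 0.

-12

From the series, [v^4] f = -1/2; multiply by 4! = 24 to get -12.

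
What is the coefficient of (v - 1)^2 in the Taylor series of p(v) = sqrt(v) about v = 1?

Use the known series and substitute for the argument.
p(1) = 1
p′(1) = 1/2
p′′(1) = -1/4
The Taylor polynomial is Σ p^(k)(1)/k! · (v - 1)^k.

-1/8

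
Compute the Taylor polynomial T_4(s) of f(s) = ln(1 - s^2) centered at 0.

Compute the successive derivatives at the expansion point and divide by k!.

-s^4/2 - s^2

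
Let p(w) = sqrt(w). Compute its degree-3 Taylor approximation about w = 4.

(w - 4)^3/512 - (w - 4)^2/64 + (w - 4)/4 + 2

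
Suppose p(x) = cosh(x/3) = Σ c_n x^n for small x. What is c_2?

Apply the Taylor formula c_k = f^(k)(a)/k!.
p(0) = 1
p′(0) = 0
p′′(0) = 1/9

1/18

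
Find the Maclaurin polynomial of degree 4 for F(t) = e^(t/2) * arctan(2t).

Write out both Maclaurin series and multiply, keeping only the needed powers.
[t^0] = 0;  [t^1] = 2;  [t^2] = 1;  [t^3] = -29/12;  [t^4] = -31/24.

-31*t^4/24 - 29*t^3/12 + t^2 + 2*t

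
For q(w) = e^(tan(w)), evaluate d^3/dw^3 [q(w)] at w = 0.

Substitute the inner expansion into the outer series and collect powers.
The coefficient of w^3 in the expansion is 1/2, so q′′′(0) = 3! * (1/2) = 3.

3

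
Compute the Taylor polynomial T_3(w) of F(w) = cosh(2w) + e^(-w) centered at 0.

-w^3/6 + 5*w^2/2 - w + 2

Add the two expansions coefficient-wise.
F(0) = 2
F′(0) = -1
F′′(0) = 5
F′′′(0) = -1
Then c_k = F^(k)(0)/k! gives each Taylor coefficient.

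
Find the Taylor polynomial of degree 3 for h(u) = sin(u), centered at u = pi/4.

h(pi/4) = sqrt(2)/2
h′(pi/4) = sqrt(2)/2
h′′(pi/4) = -sqrt(2)/2
h′′′(pi/4) = -sqrt(2)/2

-sqrt(2)*(u - pi/4)^3/12 - sqrt(2)*(u - pi/4)^2/4 + sqrt(2)*(u - pi/4)/2 + sqrt(2)/2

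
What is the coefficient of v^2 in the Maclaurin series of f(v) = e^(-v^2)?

-1

Use the known series and substitute for the argument.
[v^0] = 1;  [v^1] = 0;  [v^2] = -1.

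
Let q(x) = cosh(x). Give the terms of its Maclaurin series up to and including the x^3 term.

Compute the successive derivatives at the expansion point and divide by k!.
q(0) = 1
q′(0) = 0
q′′(0) = 1
q′′′(0) = 0
Then c_k = q^(k)(0)/k! gives each Taylor coefficient.

x^2/2 + 1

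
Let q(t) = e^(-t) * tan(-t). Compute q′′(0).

Expand each factor separately, then convolve coefficients.
From the series, [t^2] q = 1; multiply by 2! = 2 to get 2.

2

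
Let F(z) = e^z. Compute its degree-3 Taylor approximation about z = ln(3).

(z - ln(3))^3/2 + 3*(z - ln(3))^2/2 + 3*(z - ln(3)) + 3

F(ln(3)) = 3
F′(ln(3)) = 3
F′′(ln(3)) = 3
F′′′(ln(3)) = 3
Then c_k = F^(k)(ln(3))/k! gives each Taylor coefficient.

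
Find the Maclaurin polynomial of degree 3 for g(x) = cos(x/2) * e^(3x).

33*x^3/8 + 35*x^2/8 + 3*x + 1

Write out both Maclaurin series and multiply, keeping only the needed powers.
g(0) = 1
g′(0) = 3
g′′(0) = 35/4
g′′′(0) = 99/4
Dividing each by k! gives the coefficients c_0, ..., c_3.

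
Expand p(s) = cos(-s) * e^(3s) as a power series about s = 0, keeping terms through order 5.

-s^5/10 + 7*s^4/6 + 3*s^3 + 4*s^2 + 3*s + 1

Multiply the two series term by term and collect like powers.
[s^0] = 1;  [s^1] = 3;  [s^2] = 4;  [s^3] = 3;  [s^4] = 7/6;  [s^5] = -1/10.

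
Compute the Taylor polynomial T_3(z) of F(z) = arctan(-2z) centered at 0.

8*z^3/3 - 2*z

F(0) = 0
F′(0) = -2
F′′(0) = 0
F′′′(0) = 16
The Taylor polynomial is Σ F^(k)(0)/k! · z^k.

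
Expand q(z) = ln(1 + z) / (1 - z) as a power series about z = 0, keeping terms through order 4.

7*z^4/12 + 5*z^3/6 + z^2/2 + z

Expand each factor separately, then convolve coefficients.
[z^0] = 0;  [z^1] = 1;  [z^2] = 1/2;  [z^3] = 5/6;  [z^4] = 7/12.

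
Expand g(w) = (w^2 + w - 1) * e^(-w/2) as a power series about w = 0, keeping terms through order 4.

Multiply each power in the prefactor through the base expansion.
g(0) = -1
g′(0) = 3/2
g′′(0) = 3/4
g′′′(0) = -17/8
g^(4)(0) = 39/16
Then c_k = g^(k)(0)/k! gives each Taylor coefficient.

13*w^4/128 - 17*w^3/48 + 3*w^2/8 + 3*w/2 - 1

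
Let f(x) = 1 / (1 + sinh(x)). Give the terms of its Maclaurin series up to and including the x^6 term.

77*x^6/45 - 181*x^5/120 + 4*x^4/3 - 7*x^3/6 + x^2 - x + 1

Write 1/(1+u) = 1 - u + u^2 - u^3 + ... and substitute the series for u.
f(0) = 1
f′(0) = -1
f′′(0) = 2
f′′′(0) = -7
f^(4)(0) = 32
f^(5)(0) = -181
f^(6)(0) = 1232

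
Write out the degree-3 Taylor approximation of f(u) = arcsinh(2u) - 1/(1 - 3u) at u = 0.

-85*u^3/3 - 9*u^2 - u - 1

Add the two expansions coefficient-wise.
[u^0] = -1;  [u^1] = -1;  [u^2] = -9;  [u^3] = -85/3.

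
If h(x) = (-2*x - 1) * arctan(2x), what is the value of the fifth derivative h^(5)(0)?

Multiply each power in the prefactor through the base expansion.
From the series, [x^5] h = -32/5; multiply by 5! = 120 to get -768.

-768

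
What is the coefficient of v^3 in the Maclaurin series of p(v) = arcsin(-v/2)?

-1/48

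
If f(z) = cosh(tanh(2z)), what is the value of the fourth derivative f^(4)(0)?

Let u equal the inner series; expand the outer function in u and truncate.
From the series, [z^4] f = -14/3; multiply by 4! = 24 to get -112.

-112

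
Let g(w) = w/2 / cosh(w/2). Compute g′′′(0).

-3/8

Divide the numerator series by the denominator series (power-series long division).
The coefficient of w^3 in the expansion is -1/16, so g′′′(0) = 3! * (-1/16) = -3/8.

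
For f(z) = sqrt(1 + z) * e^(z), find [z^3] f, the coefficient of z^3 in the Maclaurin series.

Take the Cauchy product of the two expansions.
[z^0] = 1;  [z^1] = 3/2;  [z^2] = 7/8;  [z^3] = 17/48.

17/48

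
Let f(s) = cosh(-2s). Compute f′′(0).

Compute the successive derivatives at the expansion point and divide by k!.
The coefficient of s^2 in the expansion is 2, so f′′(0) = 2! * (2) = 4.

4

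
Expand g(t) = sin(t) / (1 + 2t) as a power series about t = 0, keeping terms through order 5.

Multiply the two series term by term and collect like powers.
g(0) = 0
g′(0) = 1
g′′(0) = -4
g′′′(0) = 23
g^(4)(0) = -184
g^(5)(0) = 1841
Then c_k = g^(k)(0)/k! gives each Taylor coefficient.

1841*t^5/120 - 23*t^4/3 + 23*t^3/6 - 2*t^2 + t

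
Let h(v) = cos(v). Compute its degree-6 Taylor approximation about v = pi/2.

-(v - pi/2)^5/120 + (v - pi/2)^3/6 - (v - pi/2)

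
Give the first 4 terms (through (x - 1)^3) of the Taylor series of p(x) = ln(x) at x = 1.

p(1) = 0
p′(1) = 1
p′′(1) = -1
p′′′(1) = 2
The Taylor polynomial is Σ p^(k)(1)/k! · (x - 1)^k.

(x - 1)^3/3 - (x - 1)^2/2 + (x - 1)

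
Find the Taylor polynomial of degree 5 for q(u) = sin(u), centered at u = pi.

Apply the Taylor formula c_k = f^(k)(a)/k!.
q(pi) = 0
q′(pi) = -1
q′′(pi) = 0
q′′′(pi) = 1
q^(4)(pi) = 0
q^(5)(pi) = -1
Dividing each by k! gives the coefficients c_0, ..., c_5.

-(u - pi)^5/120 + (u - pi)^3/6 - (u - pi)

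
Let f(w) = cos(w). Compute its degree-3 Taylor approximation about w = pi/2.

(w - pi/2)^3/6 - (w - pi/2)

[(w - pi/2)^0] = 0;  [(w - pi/2)^1] = -1;  [(w - pi/2)^2] = 0;  [(w - pi/2)^3] = 1/6.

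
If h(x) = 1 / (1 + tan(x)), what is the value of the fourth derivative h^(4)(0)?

40

Expand as Σ (-1)^k u^k with u equal to the inner function's series.
From the series, [x^4] h = 5/3; multiply by 4! = 24 to get 40.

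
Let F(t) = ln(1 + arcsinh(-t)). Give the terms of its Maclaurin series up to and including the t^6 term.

Substitute the inner expansion into the outer series and collect powers.
[t^0] = 0;  [t^1] = -1;  [t^2] = -1/2;  [t^3] = -1/6;  [t^4] = -1/12;  [t^5] = -13/120;  [t^6] = -4/45.

-4*t^6/45 - 13*t^5/120 - t^4/12 - t^3/6 - t^2/2 - t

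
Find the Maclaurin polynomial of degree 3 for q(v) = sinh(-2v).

-4*v^3/3 - 2*v

Differentiate repeatedly and evaluate at the center.
q(0) = 0
q′(0) = -2
q′′(0) = 0
q′′′(0) = -8
The Taylor polynomial is Σ q^(k)(0)/k! · v^k.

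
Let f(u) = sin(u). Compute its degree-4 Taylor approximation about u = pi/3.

sqrt(3)*(u - pi/3)^4/48 - (u - pi/3)^3/12 - sqrt(3)*(u - pi/3)^2/4 + (u - pi/3)/2 + sqrt(3)/2

f(pi/3) = sqrt(3)/2
f′(pi/3) = 1/2
f′′(pi/3) = -sqrt(3)/2
f′′′(pi/3) = -1/2
f^(4)(pi/3) = sqrt(3)/2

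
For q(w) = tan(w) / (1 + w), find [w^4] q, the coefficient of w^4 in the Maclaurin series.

Multiply the two series term by term and collect like powers.
q(0) = 0
q′(0) = 1
q′′(0) = -2
q′′′(0) = 8
q^(4)(0) = -32
So c_4 = q^(4)(0)/4! = -4/3.

-4/3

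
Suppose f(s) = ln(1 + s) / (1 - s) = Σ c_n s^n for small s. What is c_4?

7/12

Use 1/(1 - r) = Σ r^k on the denominator, then take the Cauchy product.
f(0) = 0
f′(0) = 1
f′′(0) = 1
f′′′(0) = 5
f^(4)(0) = 14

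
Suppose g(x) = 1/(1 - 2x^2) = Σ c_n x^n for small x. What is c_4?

4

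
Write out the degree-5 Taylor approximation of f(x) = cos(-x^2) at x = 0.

[x^0] = 1;  [x^1] = 0;  [x^2] = 0;  [x^3] = 0;  [x^4] = -1/2;  [x^5] = 0.

1 - x^4/2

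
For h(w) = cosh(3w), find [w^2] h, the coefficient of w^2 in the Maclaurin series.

Differentiate repeatedly and evaluate at the center.
h(0) = 1
h′(0) = 0
h′′(0) = 9
So c_2 = h′′(0)/2! = 9/2.

9/2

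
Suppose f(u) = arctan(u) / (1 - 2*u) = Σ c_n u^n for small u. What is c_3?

Use 1/(1 - r) = Σ r^k on the denominator, then take the Cauchy product.
f(0) = 0
f′(0) = 1
f′′(0) = 4
f′′′(0) = 22
So c_3 = f′′′(0)/3! = 11/3.

11/3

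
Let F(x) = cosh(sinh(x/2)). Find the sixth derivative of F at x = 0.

37/64

Substitute the inner expansion into the outer series and collect powers.
The coefficient of x^6 in the expansion is 37/46080, so F^(6)(0) = 6! * (37/46080) = 37/64.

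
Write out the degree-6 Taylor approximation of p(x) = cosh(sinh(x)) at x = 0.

Let u equal the inner series; expand the outer function in u and truncate.

37*x^6/720 + 5*x^4/24 + x^2/2 + 1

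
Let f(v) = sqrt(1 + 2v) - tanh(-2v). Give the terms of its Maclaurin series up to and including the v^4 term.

-5*v^4/8 - 13*v^3/6 - v^2/2 + 3*v + 1

Combine the two series term by term.
f(0) = 1
f′(0) = 3
f′′(0) = -1
f′′′(0) = -13
f^(4)(0) = -15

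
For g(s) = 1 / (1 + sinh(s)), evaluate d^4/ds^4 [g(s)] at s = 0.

Expand as Σ (-1)^k u^k with u equal to the inner function's series.
The coefficient of s^4 in the expansion is 4/3, so g^(4)(0) = 4! * (4/3) = 32.

32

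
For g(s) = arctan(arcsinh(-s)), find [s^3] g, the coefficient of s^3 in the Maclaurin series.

Let u equal the inner series; expand the outer function in u and truncate.
g(0) = 0
g′(0) = -1
g′′(0) = 0
g′′′(0) = 3

1/2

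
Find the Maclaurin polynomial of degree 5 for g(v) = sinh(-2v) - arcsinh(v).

-41*v^5/120 - 7*v^3/6 - 3*v

Add the two expansions coefficient-wise.
[v^0] = 0;  [v^1] = -3;  [v^2] = 0;  [v^3] = -7/6;  [v^4] = 0;  [v^5] = -41/120.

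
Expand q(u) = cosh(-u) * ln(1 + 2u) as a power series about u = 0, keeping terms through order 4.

Take the Cauchy product of the two expansions.
q(0) = 0
q′(0) = 2
q′′(0) = -4
q′′′(0) = 22
q^(4)(0) = -120

-5*u^4 + 11*u^3/3 - 2*u^2 + 2*u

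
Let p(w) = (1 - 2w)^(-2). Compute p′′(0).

The coefficient of w^2 in the expansion is 12, so p′′(0) = 2! * (12) = 24.

24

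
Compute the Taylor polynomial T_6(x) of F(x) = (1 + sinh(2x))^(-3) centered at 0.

36736*x^6/15 - 4164*x^5/5 + 272*x^4 - 84*x^3 + 24*x^2 - 6*x + 1

Substitute the inner expansion into the outer series and collect powers.
[x^0] = 1;  [x^1] = -6;  [x^2] = 24;  [x^3] = -84;  [x^4] = 272;  [x^5] = -4164/5;  [x^6] = 36736/15.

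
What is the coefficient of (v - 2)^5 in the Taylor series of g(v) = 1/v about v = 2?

-1/64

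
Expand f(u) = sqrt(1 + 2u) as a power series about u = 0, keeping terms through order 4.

-5*u^4/8 + u^3/2 - u^2/2 + u + 1

[u^0] = 1;  [u^1] = 1;  [u^2] = -1/2;  [u^3] = 1/2;  [u^4] = -5/8.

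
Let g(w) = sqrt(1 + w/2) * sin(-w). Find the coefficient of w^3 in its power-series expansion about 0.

19/96

Take the Cauchy product of the two expansions.
[w^0] = 0;  [w^1] = -1;  [w^2] = -1/4;  [w^3] = 19/96.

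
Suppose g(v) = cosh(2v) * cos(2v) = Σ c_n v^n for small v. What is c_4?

-8/3

Write out both Maclaurin series and multiply, keeping only the needed powers.
g(0) = 1
g′(0) = 0
g′′(0) = 0
g′′′(0) = 0
g^(4)(0) = -64
Dividing each by k! gives the coefficients c_0, ..., c_4.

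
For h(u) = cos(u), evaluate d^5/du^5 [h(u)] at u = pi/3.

-sqrt(3)/2

The coefficient of (u - pi/3)^5 in the expansion is -sqrt(3)/240, so h^(5)(pi/3) = 5! * (-sqrt(3)/240) = -sqrt(3)/2.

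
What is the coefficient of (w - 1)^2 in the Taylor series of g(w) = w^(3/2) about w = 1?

Use the known series and substitute for the argument.
[(w - 1)^0] = 1;  [(w - 1)^1] = 3/2;  [(w - 1)^2] = 3/8.
So c_2 = g′′(1)/2! = 3/8.

3/8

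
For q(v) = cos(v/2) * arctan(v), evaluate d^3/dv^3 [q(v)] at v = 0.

-11/4

Write out both Maclaurin series and multiply, keeping only the needed powers.
The coefficient of v^3 in the expansion is -11/24, so q′′′(0) = 3! * (-11/24) = -11/4.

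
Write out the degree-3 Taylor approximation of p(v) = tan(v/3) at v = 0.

v^3/81 + v/3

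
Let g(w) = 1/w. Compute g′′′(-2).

-3/8

The coefficient of (w + 2)^3 in the expansion is -1/16, so g′′′(-2) = 3! * (-1/16) = -3/8.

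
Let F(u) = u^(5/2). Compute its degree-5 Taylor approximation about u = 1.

3*(u - 1)^5/256 - 5*(u - 1)^4/128 + 5*(u - 1)^3/16 + 15*(u - 1)^2/8 + 5*(u - 1)/2 + 1

[(u - 1)^0] = 1;  [(u - 1)^1] = 5/2;  [(u - 1)^2] = 15/8;  [(u - 1)^3] = 5/16;  [(u - 1)^4] = -5/128;  [(u - 1)^5] = 3/256.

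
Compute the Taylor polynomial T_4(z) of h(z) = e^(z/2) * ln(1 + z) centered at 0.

-z^4/8 + 5*z^3/24 + z

Write out both Maclaurin series and multiply, keeping only the needed powers.
h(0) = 0
h′(0) = 1
h′′(0) = 0
h′′′(0) = 5/4
h^(4)(0) = -3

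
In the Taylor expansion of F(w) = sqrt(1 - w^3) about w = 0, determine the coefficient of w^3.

[w^0] = 1;  [w^1] = 0;  [w^2] = 0;  [w^3] = -1/2.

-1/2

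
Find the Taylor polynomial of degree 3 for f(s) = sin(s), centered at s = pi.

(s - pi)^3/6 - (s - pi)

f(pi) = 0
f′(pi) = -1
f′′(pi) = 0
f′′′(pi) = 1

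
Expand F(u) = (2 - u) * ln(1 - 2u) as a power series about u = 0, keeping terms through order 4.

-16*u^4/3 - 10*u^3/3 - 2*u^2 - 4*u

Distribute the polynomial across the series and collect like powers.
F(0) = 0
F′(0) = -4
F′′(0) = -4
F′′′(0) = -20
F^(4)(0) = -128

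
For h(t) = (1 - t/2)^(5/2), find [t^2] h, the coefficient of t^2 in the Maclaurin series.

15/32

Apply the Taylor formula c_k = f^(k)(a)/k!.
h(0) = 1
h′(0) = -5/4
h′′(0) = 15/16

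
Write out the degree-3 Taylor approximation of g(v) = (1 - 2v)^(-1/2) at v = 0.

5*v^3/2 + 3*v^2/2 + v + 1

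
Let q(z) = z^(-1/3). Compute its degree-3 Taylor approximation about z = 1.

q(1) = 1
q′(1) = -1/3
q′′(1) = 4/9
q′′′(1) = -28/27
Dividing each by k! gives the coefficients c_0, ..., c_3.

-14*(z - 1)^3/81 + 2*(z - 1)^2/9 - (z - 1)/3 + 1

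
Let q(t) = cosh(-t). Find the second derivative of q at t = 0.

1

The coefficient of t^2 in the expansion is 1/2, so q′′(0) = 2! * (1/2) = 1.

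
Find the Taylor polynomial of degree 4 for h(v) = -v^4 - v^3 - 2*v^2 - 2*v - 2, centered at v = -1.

h(-1) = -2
h′(-1) = 3
h′′(-1) = -10
h′′′(-1) = 18
h^(4)(-1) = -24
Dividing each by k! gives the coefficients c_0, ..., c_4.

-(v + 1)^4 + 3*(v + 1)^3 - 5*(v + 1)^2 + 3*(v + 1) - 2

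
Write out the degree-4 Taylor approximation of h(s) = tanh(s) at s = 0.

-s^3/3 + s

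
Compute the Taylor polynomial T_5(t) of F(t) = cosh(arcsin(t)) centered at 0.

5*t^4/24 + t^2/2 + 1

Let u equal the inner series; expand the outer function in u and truncate.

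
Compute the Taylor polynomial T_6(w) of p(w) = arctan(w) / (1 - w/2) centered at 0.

Multiply the two series term by term and collect like powers.

43*w^6/480 + 43*w^5/240 - w^4/24 - w^3/12 + w^2/2 + w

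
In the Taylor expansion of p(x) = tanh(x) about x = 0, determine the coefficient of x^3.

-1/3

p(0) = 0
p′(0) = 1
p′′(0) = 0
p′′′(0) = -2
So c_3 = p′′′(0)/3! = -1/3.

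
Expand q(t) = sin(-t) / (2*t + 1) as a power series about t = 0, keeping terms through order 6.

1841*t^6/60 - 1841*t^5/120 + 23*t^4/3 - 23*t^3/6 + 2*t^2 - t

Expand 1/(denominator) as a geometric series and multiply by the numerator's series.
q(0) = 0
q′(0) = -1
q′′(0) = 4
q′′′(0) = -23
q^(4)(0) = 184
q^(5)(0) = -1841
q^(6)(0) = 22092
Then c_k = q^(k)(0)/k! gives each Taylor coefficient.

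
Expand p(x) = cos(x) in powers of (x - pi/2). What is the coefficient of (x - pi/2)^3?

p(pi/2) = 0
p′(pi/2) = -1
p′′(pi/2) = 0
p′′′(pi/2) = 1
So c_3 = p′′′(pi/2)/3! = 1/6.

1/6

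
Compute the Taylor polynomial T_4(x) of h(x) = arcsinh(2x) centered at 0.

-4*x^3/3 + 2*x

h(0) = 0
h′(0) = 2
h′′(0) = 0
h′′′(0) = -8
h^(4)(0) = 0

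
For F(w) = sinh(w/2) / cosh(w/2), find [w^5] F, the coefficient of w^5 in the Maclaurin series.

1/240

Write the quotient as an unknown series and match coefficients against numerator = denominator · series.
[w^0] = 0;  [w^1] = 1/2;  [w^2] = 0;  [w^3] = -1/24;  [w^4] = 0;  [w^5] = 1/240.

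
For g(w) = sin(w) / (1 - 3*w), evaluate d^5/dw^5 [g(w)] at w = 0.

Use 1/(1 - r) = Σ r^k on the denominator, then take the Cauchy product.
The coefficient of w^5 in the expansion is 9541/120, so g^(5)(0) = 5! * (9541/120) = 9541.

9541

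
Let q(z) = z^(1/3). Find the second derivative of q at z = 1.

-2/9

Compute the successive derivatives at the expansion point and divide by k!.
From the series, [(z - 1)^2] q = -1/9; multiply by 2! = 2 to get -2/9.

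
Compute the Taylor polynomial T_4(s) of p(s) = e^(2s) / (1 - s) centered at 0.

7*s^4 + 19*s^3/3 + 5*s^2 + 3*s + 1

Take the Cauchy product of the two expansions.
p(0) = 1
p′(0) = 3
p′′(0) = 10
p′′′(0) = 38
p^(4)(0) = 168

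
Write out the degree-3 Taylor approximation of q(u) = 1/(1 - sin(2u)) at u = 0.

Compose series: expand the inner function first, then feed it into the outer expansion.
q(0) = 1
q′(0) = 2
q′′(0) = 8
q′′′(0) = 40

20*u^3/3 + 4*u^2 + 2*u + 1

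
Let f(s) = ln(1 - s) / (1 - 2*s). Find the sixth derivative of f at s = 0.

-31848

Use 1/(1 - r) = Σ r^k on the denominator, then take the Cauchy product.
The coefficient of s^6 in the expansion is -1327/30, so f^(6)(0) = 6! * (-1327/30) = -31848.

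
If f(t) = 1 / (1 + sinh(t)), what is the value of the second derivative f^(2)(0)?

2

Expand as Σ (-1)^k u^k with u equal to the inner function's series.
The coefficient of t^2 in the expansion is 1, so f′′(0) = 2! * (1) = 2.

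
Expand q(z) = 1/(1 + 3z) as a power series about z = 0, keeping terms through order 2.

9*z^2 - 3*z + 1

q(0) = 1
q′(0) = -3
q′′(0) = 18
Dividing each by k! gives the coefficients c_0, ..., c_2.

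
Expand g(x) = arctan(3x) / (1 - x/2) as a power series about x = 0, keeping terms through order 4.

Expand each factor separately, then convolve coefficients.
g(0) = 0
g′(0) = 3
g′′(0) = 3
g′′′(0) = -99/2
g^(4)(0) = -99
The Taylor polynomial is Σ g^(k)(0)/k! · x^k.

-33*x^4/8 - 33*x^3/4 + 3*x^2/2 + 3*x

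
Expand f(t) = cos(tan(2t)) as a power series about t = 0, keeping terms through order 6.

Compose series: expand the inner function first, then feed it into the outer expansion.
f(0) = 1
f′(0) = 0
f′′(0) = -4
f′′′(0) = 0
f^(4)(0) = -112
f^(5)(0) = 0
f^(6)(0) = -6208
Dividing each by k! gives the coefficients c_0, ..., c_6.

-388*t^6/45 - 14*t^4/3 - 2*t^2 + 1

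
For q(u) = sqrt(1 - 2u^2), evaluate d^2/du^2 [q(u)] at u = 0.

-2

Compute the successive derivatives at the expansion point and divide by k!.
The coefficient of u^2 in the expansion is -1, so q′′(0) = 2! * (-1) = -2.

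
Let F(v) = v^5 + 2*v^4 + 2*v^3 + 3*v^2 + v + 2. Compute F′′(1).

62

From the series, [(v - 1)^2] F = 31; multiply by 2! = 2 to get 62.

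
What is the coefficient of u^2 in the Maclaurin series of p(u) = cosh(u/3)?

1/18

p(0) = 1
p′(0) = 0
p′′(0) = 1/9
So c_2 = p′′(0)/2! = 1/18.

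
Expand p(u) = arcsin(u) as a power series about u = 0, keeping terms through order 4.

Use the known series and substitute for the argument.
p(0) = 0
p′(0) = 1
p′′(0) = 0
p′′′(0) = 1
p^(4)(0) = 0

u^3/6 + u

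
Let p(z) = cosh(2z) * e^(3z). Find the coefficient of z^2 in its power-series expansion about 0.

Multiply the two series term by term and collect like powers.

13/2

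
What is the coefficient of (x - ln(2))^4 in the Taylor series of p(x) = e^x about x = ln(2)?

1/12

p(ln(2)) = 2
p′(ln(2)) = 2
p′′(ln(2)) = 2
p′′′(ln(2)) = 2
p^(4)(ln(2)) = 2
The Taylor polynomial is Σ p^(k)(ln(2))/k! · (x - ln(2))^k.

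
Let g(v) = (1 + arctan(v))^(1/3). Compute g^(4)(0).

64/81

Let u equal the inner series; expand the outer function in u and truncate.
From the series, [v^4] g = 8/243; multiply by 4! = 24 to get 64/81.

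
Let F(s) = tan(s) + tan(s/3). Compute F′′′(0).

Combine the two series term by term.
From the series, [s^3] F = 28/81; multiply by 3! = 6 to get 56/27.

56/27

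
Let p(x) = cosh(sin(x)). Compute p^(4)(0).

Plug the Maclaurin series of the inner function into that of the outer and collect terms.
The coefficient of x^4 in the expansion is -1/8, so p^(4)(0) = 4! * (-1/8) = -3.

-3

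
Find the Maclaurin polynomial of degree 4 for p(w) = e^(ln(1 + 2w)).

Plug the Maclaurin series of the inner function into that of the outer and collect terms.
p(0) = 1
p′(0) = 2
p′′(0) = 0
p′′′(0) = 0
p^(4)(0) = 0
The Taylor polynomial is Σ p^(k)(0)/k! · w^k.

2*w + 1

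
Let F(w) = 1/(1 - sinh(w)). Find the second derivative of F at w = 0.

2

Substitute the inner expansion into the outer series and collect powers.
The coefficient of w^2 in the expansion is 1, so F′′(0) = 2! * (1) = 2.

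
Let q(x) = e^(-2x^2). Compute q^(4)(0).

48

Use the known series and substitute for the argument.
From the series, [x^4] q = 2; multiply by 4! = 24 to get 48.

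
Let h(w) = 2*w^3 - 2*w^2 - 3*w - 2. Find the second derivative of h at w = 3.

The coefficient of (w - 3)^2 in the expansion is 16, so h′′(3) = 2! * (16) = 32.

32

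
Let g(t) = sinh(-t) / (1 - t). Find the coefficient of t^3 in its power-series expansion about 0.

-7/6

Write out both Maclaurin series and multiply, keeping only the needed powers.
g(0) = 0
g′(0) = -1
g′′(0) = -2
g′′′(0) = -7
So c_3 = g′′′(0)/3! = -7/6.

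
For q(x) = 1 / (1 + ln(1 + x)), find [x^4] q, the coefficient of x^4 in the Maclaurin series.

11/3

Expand as Σ (-1)^k u^k with u equal to the inner function's series.
q(0) = 1
q′(0) = -1
q′′(0) = 3
q′′′(0) = -14
q^(4)(0) = 88
So c_4 = q^(4)(0)/4! = 11/3.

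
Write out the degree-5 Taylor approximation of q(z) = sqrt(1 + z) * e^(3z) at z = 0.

Take the Cauchy product of the two expansions.
q(0) = 1
q′(0) = 7/2
q′′(0) = 47/4
q′′′(0) = 309/8
q^(4)(0) = 2001/16
q^(5)(0) = 12831/32

4277*z^5/1280 + 667*z^4/128 + 103*z^3/16 + 47*z^2/8 + 7*z/2 + 1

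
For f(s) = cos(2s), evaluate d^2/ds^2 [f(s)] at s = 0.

-4

The coefficient of s^2 in the expansion is -2, so f′′(0) = 2! * (-2) = -4.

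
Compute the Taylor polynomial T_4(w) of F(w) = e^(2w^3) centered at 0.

Compute the successive derivatives at the expansion point and divide by k!.
F(0) = 1
F′(0) = 0
F′′(0) = 0
F′′′(0) = 12
F^(4)(0) = 0

2*w^3 + 1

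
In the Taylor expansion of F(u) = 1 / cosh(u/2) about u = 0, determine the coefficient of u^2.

-1/8

Write the quotient as an unknown series and match coefficients against numerator = denominator · series.
F(0) = 1
F′(0) = 0
F′′(0) = -1/4
So c_2 = F′′(0)/2! = -1/8.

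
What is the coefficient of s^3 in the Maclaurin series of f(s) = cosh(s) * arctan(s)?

Multiply the two series term by term and collect like powers.
[s^0] = 0;  [s^1] = 1;  [s^2] = 0;  [s^3] = 1/6.

1/6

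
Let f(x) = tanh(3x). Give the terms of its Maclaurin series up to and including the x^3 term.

-9*x^3 + 3*x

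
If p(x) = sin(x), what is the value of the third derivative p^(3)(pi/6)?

-sqrt(3)/2

Use the known series and substitute for the argument.
The coefficient of (x - pi/6)^3 in the expansion is -sqrt(3)/12, so p′′′(pi/6) = 3! * (-sqrt(3)/12) = -sqrt(3)/2.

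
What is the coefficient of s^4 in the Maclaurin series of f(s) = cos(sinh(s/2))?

-1/128

Let u equal the inner series; expand the outer function in u and truncate.
f(0) = 1
f′(0) = 0
f′′(0) = -1/4
f′′′(0) = 0
f^(4)(0) = -3/16
So c_4 = f^(4)(0)/4! = -1/128.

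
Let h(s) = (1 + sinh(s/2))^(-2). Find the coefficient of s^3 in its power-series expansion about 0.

Plug the Maclaurin series of the inner function into that of the outer and collect terms.
h(0) = 1
h′(0) = -1
h′′(0) = 3/2
h′′′(0) = -13/4
So c_3 = h′′′(0)/3! = -13/24.

-13/24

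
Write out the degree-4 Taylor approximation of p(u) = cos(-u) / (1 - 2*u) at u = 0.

Expand 1/(denominator) as a geometric series and multiply by the numerator's series.
p(0) = 1
p′(0) = 2
p′′(0) = 7
p′′′(0) = 42
p^(4)(0) = 337

337*u^4/24 + 7*u^3 + 7*u^2/2 + 2*u + 1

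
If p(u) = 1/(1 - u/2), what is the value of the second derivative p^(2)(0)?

From the series, [u^2] p = 1/4; multiply by 2! = 2 to get 1/2.

1/2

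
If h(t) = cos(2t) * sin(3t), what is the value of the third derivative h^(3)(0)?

-63

Multiply the two series term by term and collect like powers.
The coefficient of t^3 in the expansion is -21/2, so h′′′(0) = 3! * (-21/2) = -63.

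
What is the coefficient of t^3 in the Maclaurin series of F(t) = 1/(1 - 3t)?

F(0) = 1
F′(0) = 3
F′′(0) = 18
F′′′(0) = 162
Then c_k = F^(k)(0)/k! gives each Taylor coefficient.

27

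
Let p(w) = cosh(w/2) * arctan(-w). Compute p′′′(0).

Write out both Maclaurin series and multiply, keeping only the needed powers.
The coefficient of w^3 in the expansion is 5/24, so p′′′(0) = 3! * (5/24) = 5/4.

5/4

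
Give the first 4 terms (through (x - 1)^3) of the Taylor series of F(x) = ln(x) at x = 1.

F(1) = 0
F′(1) = 1
F′′(1) = -1
F′′′(1) = 2
The Taylor polynomial is Σ F^(k)(1)/k! · (x - 1)^k.

(x - 1)^3/3 - (x - 1)^2/2 + (x - 1)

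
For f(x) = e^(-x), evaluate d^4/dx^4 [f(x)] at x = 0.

1

Compute the successive derivatives at the expansion point and divide by k!.
The coefficient of x^4 in the expansion is 1/24, so f^(4)(0) = 4! * (1/24) = 1.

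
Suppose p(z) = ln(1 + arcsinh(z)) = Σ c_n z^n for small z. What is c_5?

13/120

Let u equal the inner series; expand the outer function in u and truncate.
[z^0] = 0;  [z^1] = 1;  [z^2] = -1/2;  [z^3] = 1/6;  [z^4] = -1/12;  [z^5] = 13/120.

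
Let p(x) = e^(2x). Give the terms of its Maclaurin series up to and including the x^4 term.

2*x^4/3 + 4*x^3/3 + 2*x^2 + 2*x + 1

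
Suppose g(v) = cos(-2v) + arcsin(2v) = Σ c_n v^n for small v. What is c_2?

-2

Combine the two series term by term.
g(0) = 1
g′(0) = 2
g′′(0) = -4
So c_2 = g′′(0)/2! = -2.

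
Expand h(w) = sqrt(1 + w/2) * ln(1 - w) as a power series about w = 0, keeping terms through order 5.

-7789*w^5/30720 - 125*w^4/384 - 41*w^3/96 - 3*w^2/4 - w

Write out both Maclaurin series and multiply, keeping only the needed powers.
h(0) = 0
h′(0) = -1
h′′(0) = -3/2
h′′′(0) = -41/16
h^(4)(0) = -125/16
h^(5)(0) = -7789/256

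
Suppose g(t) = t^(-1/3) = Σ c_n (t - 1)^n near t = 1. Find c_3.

-14/81

[(t - 1)^0] = 1;  [(t - 1)^1] = -1/3;  [(t - 1)^2] = 2/9;  [(t - 1)^3] = -14/81.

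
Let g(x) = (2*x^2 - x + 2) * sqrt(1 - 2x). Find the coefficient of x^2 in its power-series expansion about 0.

Shift and add copies of the series according to the polynomial's terms.
g(0) = 2
g′(0) = -3
g′′(0) = 4

2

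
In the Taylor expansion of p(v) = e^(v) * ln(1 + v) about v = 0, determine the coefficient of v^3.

Multiply the two series term by term and collect like powers.
[v^0] = 0;  [v^1] = 1;  [v^2] = 1/2;  [v^3] = 1/3.

1/3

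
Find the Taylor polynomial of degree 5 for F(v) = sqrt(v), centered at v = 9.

7*(v - 9)^5/5038848 - 5*(v - 9)^4/279936 + (v - 9)^3/3888 - (v - 9)^2/216 + (v - 9)/6 + 3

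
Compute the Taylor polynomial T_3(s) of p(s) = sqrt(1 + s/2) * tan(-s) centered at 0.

Multiply the two series term by term and collect like powers.

-29*s^3/96 - s^2/4 - s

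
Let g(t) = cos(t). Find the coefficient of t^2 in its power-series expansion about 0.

-1/2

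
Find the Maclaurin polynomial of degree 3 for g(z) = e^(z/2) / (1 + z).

Write out both Maclaurin series and multiply, keeping only the needed powers.
[z^0] = 1;  [z^1] = -1/2;  [z^2] = 5/8;  [z^3] = -29/48.

-29*z^3/48 + 5*z^2/8 - z/2 + 1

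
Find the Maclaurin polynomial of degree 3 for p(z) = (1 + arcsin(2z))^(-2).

Compose series: expand the inner function first, then feed it into the outer expansion.
p(0) = 1
p′(0) = -4
p′′(0) = 24
p′′′(0) = -208

-104*z^3/3 + 12*z^2 - 4*z + 1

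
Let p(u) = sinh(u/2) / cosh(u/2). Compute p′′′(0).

-1/4

Write the quotient as an unknown series and match coefficients against numerator = denominator · series.
The coefficient of u^3 in the expansion is -1/24, so p′′′(0) = 3! * (-1/24) = -1/4.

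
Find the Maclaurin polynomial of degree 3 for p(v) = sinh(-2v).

-4*v^3/3 - 2*v

[v^0] = 0;  [v^1] = -2;  [v^2] = 0;  [v^3] = -4/3.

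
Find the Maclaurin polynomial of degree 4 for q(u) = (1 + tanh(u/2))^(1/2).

Let u equal the inner series; expand the outer function in u and truncate.
q(0) = 1
q′(0) = 1/4
q′′(0) = -1/16
q′′′(0) = -5/64
q^(4)(0) = 17/256

17*u^4/6144 - 5*u^3/384 - u^2/32 + u/4 + 1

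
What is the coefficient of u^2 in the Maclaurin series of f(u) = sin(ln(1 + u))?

Compose series: expand the inner function first, then feed it into the outer expansion.
f(0) = 0
f′(0) = 1
f′′(0) = -1
Dividing each by k! gives the coefficients c_0, ..., c_2.

-1/2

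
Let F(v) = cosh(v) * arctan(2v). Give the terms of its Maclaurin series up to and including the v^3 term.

-5*v^3/3 + 2*v

Write out both Maclaurin series and multiply, keeping only the needed powers.
F(0) = 0
F′(0) = 2
F′′(0) = 0
F′′′(0) = -10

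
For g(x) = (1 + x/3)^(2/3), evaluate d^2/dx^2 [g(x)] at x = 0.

From the series, [x^2] g = -1/81; multiply by 2! = 2 to get -2/81.

-2/81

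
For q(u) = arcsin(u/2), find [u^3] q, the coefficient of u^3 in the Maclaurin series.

q(0) = 0
q′(0) = 1/2
q′′(0) = 0
q′′′(0) = 1/8
So c_3 = q′′′(0)/3! = 1/48.

1/48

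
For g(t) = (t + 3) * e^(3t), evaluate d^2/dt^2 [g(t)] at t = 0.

33

Shift and add copies of the series according to the polynomial's terms.
The coefficient of t^2 in the expansion is 33/2, so g′′(0) = 2! * (33/2) = 33.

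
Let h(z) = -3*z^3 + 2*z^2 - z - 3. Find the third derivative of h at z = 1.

-18

Compute the successive derivatives at the expansion point and divide by k!.
From the series, [(z - 1)^3] h = -3; multiply by 3! = 6 to get -18.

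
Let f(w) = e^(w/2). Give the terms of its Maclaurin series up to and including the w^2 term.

w^2/8 + w/2 + 1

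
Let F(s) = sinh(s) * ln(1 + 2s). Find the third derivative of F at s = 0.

Multiply the two series term by term and collect like powers.
The coefficient of s^3 in the expansion is -2, so F′′′(0) = 3! * (-2) = -12.

-12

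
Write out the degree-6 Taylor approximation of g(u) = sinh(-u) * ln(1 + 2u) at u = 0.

Take the Cauchy product of the two expansions.
g(0) = 0
g′(0) = 0
g′′(0) = -4
g′′′(0) = 12
g^(4)(0) = -72
g^(5)(0) = 520
g^(6)(0) = -4940
The Taylor polynomial is Σ g^(k)(0)/k! · u^k.

-247*u^6/36 + 13*u^5/3 - 3*u^4 + 2*u^3 - 2*u^2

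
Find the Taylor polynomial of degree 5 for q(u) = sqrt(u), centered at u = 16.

[(u - 16)^0] = 4;  [(u - 16)^1] = 1/8;  [(u - 16)^2] = -1/512;  [(u - 16)^3] = 1/16384;  [(u - 16)^4] = -5/2097152;  [(u - 16)^5] = 7/67108864.

7*(u - 16)^5/67108864 - 5*(u - 16)^4/2097152 + (u - 16)^3/16384 - (u - 16)^2/512 + (u - 16)/8 + 4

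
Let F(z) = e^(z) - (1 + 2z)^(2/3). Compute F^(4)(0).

977/81

Combine the two series term by term.
The coefficient of z^4 in the expansion is 977/1944, so F^(4)(0) = 4! * (977/1944) = 977/81.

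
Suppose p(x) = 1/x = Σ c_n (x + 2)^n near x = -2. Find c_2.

[(x + 2)^0] = -1/2;  [(x + 2)^1] = -1/4;  [(x + 2)^2] = -1/8.
So c_2 = p′′(-2)/2! = -1/8.

-1/8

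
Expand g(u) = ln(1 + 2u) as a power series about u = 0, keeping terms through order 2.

g(0) = 0
g′(0) = 2
g′′(0) = -4

-2*u^2 + 2*u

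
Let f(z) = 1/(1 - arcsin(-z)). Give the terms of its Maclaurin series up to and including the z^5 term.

Plug the Maclaurin series of the inner function into that of the outer and collect terms.
f(0) = 1
f′(0) = -1
f′′(0) = 2
f′′′(0) = -7
f^(4)(0) = 32
f^(5)(0) = -189

-63*z^5/40 + 4*z^4/3 - 7*z^3/6 + z^2 - z + 1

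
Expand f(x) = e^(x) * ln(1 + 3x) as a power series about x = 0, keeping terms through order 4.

-13*x^4 + 6*x^3 - 3*x^2/2 + 3*x

Multiply the two series term by term and collect like powers.
f(0) = 0
f′(0) = 3
f′′(0) = -3
f′′′(0) = 36
f^(4)(0) = -312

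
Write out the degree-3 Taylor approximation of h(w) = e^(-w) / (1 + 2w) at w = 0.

Take the Cauchy product of the two expansions.
[w^0] = 1;  [w^1] = -3;  [w^2] = 13/2;  [w^3] = -79/6.

-79*w^3/6 + 13*w^2/2 - 3*w + 1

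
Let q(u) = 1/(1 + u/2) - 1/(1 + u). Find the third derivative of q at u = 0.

21/4

Add the two expansions coefficient-wise.
From the series, [u^3] q = 7/8; multiply by 3! = 6 to get 21/4.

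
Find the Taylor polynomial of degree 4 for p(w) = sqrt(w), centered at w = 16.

-5*(w - 16)^4/2097152 + (w - 16)^3/16384 - (w - 16)^2/512 + (w - 16)/8 + 4

Differentiate repeatedly and evaluate at the center.
[(w - 16)^0] = 4;  [(w - 16)^1] = 1/8;  [(w - 16)^2] = -1/512;  [(w - 16)^3] = 1/16384;  [(w - 16)^4] = -5/2097152.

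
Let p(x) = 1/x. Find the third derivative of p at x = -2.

Compute the successive derivatives at the expansion point and divide by k!.
From the series, [(x + 2)^3] p = -1/16; multiply by 3! = 6 to get -3/8.

-3/8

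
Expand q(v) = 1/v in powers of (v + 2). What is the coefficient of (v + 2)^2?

Differentiate repeatedly and evaluate at the center.
q(-2) = -1/2
q′(-2) = -1/4
q′′(-2) = -1/4
So c_2 = q′′(-2)/2! = -1/8.

-1/8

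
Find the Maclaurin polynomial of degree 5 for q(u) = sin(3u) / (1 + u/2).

Take the Cauchy product of the two expansions.
[u^0] = 0;  [u^1] = 3;  [u^2] = -3/2;  [u^3] = -15/4;  [u^4] = 15/8;  [u^5] = 87/80.

87*u^5/80 + 15*u^4/8 - 15*u^3/4 - 3*u^2/2 + 3*u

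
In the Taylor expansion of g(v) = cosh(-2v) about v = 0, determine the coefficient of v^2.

2

c_2 = g′′(0)/2! = 2.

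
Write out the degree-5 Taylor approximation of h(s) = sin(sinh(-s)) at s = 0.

s^5/15 - s

Plug the Maclaurin series of the inner function into that of the outer and collect terms.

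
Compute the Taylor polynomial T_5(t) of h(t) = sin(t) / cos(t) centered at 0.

Invert the denominator's series and multiply.
h(0) = 0
h′(0) = 1
h′′(0) = 0
h′′′(0) = 2
h^(4)(0) = 0
h^(5)(0) = 16

2*t^5/15 + t^3/3 + t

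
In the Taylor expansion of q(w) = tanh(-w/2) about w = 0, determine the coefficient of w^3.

1/24

q(0) = 0
q′(0) = -1/2
q′′(0) = 0
q′′′(0) = 1/4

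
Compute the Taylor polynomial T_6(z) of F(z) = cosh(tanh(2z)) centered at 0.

388*z^6/45 - 14*z^4/3 + 2*z^2 + 1

Let u equal the inner series; expand the outer function in u and truncate.
F(0) = 1
F′(0) = 0
F′′(0) = 4
F′′′(0) = 0
F^(4)(0) = -112
F^(5)(0) = 0
F^(6)(0) = 6208
Then c_k = F^(k)(0)/k! gives each Taylor coefficient.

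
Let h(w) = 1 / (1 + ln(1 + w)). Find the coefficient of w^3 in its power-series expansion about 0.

-7/3

Expand as Σ (-1)^k u^k with u equal to the inner function's series.
h(0) = 1
h′(0) = -1
h′′(0) = 3
h′′′(0) = -14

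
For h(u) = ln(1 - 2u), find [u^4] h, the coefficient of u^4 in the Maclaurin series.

h(0) = 0
h′(0) = -2
h′′(0) = -4
h′′′(0) = -16
h^(4)(0) = -96
So c_4 = h^(4)(0)/4! = -4.

-4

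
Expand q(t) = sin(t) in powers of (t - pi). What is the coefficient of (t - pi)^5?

-1/120

[(t - pi)^0] = 0;  [(t - pi)^1] = -1;  [(t - pi)^2] = 0;  [(t - pi)^3] = 1/6;  [(t - pi)^4] = 0;  [(t - pi)^5] = -1/120.
So c_5 = q^(5)(pi)/5! = -1/120.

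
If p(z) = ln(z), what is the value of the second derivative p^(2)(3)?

Compute the successive derivatives at the expansion point and divide by k!.
The coefficient of (z - 3)^2 in the expansion is -1/18, so p′′(3) = 2! * (-1/18) = -1/9.

-1/9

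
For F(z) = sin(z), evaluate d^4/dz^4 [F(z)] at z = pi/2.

1

From the series, [(z - pi/2)^4] F = 1/24; multiply by 4! = 24 to get 1.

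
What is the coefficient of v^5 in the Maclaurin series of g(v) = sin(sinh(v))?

Plug the Maclaurin series of the inner function into that of the outer and collect terms.
g(0) = 0
g′(0) = 1
g′′(0) = 0
g′′′(0) = 0
g^(4)(0) = 0
g^(5)(0) = -8
So c_5 = g^(5)(0)/5! = -1/15.

-1/15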